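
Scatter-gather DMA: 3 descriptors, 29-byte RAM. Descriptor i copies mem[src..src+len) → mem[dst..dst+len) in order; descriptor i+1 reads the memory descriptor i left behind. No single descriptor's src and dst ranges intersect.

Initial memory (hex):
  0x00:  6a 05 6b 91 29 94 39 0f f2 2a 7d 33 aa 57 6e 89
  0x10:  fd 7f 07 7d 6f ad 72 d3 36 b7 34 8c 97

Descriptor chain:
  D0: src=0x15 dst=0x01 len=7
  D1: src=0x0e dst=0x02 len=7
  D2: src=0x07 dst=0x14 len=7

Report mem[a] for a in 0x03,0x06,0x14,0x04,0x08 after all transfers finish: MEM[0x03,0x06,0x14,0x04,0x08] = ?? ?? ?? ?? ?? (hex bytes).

MEM[0x03,0x06,0x14,0x04,0x08] = 89 07 7d fd 6f

D0: mem[0x01..0x07] <- [ad 72 d3 36 b7 34 8c]
D1: mem[0x02..0x08] <- [6e 89 fd 7f 07 7d 6f]
D2: mem[0x14..0x1a] <- [7d 6f 2a 7d 33 aa 57]
query mem[0x03]=0x89, mem[0x06]=0x07, mem[0x14]=0x7d, mem[0x04]=0xfd, mem[0x08]=0x6f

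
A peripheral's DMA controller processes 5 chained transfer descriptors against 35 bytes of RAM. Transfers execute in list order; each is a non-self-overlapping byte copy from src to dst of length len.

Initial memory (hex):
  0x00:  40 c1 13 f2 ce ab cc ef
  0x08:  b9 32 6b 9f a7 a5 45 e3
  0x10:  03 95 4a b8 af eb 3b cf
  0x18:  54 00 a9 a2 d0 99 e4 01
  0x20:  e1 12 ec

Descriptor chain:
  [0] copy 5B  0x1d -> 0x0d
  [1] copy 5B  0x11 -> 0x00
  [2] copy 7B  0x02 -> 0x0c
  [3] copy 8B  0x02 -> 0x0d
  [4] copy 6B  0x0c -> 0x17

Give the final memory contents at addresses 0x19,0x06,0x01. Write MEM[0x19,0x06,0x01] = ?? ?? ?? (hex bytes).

MEM[0x19,0x06,0x01] = af cc 4a

[0] 0x1d->0x0d len=5 : 99 e4 01 e1 12
[1] 0x11->0x00 len=5 : 12 4a b8 af eb
[2] 0x02->0x0c len=7 : b8 af eb ab cc ef b9
[3] 0x02->0x0d len=8 : b8 af eb ab cc ef b9 32
[4] 0x0c->0x17 len=6 : b8 b8 af eb ab cc
query mem[0x19]=0xaf, mem[0x06]=0xcc, mem[0x01]=0x4a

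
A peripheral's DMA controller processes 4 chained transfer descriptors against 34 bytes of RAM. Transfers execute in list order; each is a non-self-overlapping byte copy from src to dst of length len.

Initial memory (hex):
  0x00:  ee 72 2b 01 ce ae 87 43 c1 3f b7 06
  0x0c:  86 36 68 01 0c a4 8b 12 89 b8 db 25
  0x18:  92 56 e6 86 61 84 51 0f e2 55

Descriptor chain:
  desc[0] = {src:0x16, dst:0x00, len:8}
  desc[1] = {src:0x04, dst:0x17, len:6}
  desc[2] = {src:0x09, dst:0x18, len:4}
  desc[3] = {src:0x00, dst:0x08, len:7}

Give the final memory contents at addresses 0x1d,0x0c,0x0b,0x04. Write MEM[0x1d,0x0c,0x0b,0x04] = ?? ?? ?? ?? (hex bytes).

MEM[0x1d,0x0c,0x0b,0x04] = 84 e6 56 e6

  after D0: wrote 8B at 0x00 = db259256e6866184
  after D1: wrote 6B at 0x17 = e6866184c13f
  after D2: wrote 4B at 0x18 = 3fb70686
  after D3: wrote 7B at 0x08 = db259256e68661
query mem[0x1d]=0x84, mem[0x0c]=0xe6, mem[0x0b]=0x56, mem[0x04]=0xe6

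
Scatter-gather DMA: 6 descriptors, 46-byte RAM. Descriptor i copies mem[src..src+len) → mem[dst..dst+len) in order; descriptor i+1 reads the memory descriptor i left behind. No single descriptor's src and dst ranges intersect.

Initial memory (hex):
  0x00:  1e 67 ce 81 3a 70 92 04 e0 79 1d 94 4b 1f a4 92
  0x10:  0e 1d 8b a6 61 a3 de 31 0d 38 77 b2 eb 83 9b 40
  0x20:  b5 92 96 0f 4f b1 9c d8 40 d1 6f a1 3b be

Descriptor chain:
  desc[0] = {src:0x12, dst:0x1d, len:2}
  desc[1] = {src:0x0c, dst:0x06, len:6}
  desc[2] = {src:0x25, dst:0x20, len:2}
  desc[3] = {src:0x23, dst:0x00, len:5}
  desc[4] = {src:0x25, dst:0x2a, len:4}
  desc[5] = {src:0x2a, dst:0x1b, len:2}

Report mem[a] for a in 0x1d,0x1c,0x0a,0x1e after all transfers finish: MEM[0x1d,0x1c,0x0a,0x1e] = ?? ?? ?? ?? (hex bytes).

MEM[0x1d,0x1c,0x0a,0x1e] = 8b 9c 0e a6

D0: mem[0x1d..0x1e] <- [8b a6]
D1: mem[0x06..0x0b] <- [4b 1f a4 92 0e 1d]
D2: mem[0x20..0x21] <- [b1 9c]
D3: mem[0x00..0x04] <- [0f 4f b1 9c d8]
D4: mem[0x2a..0x2d] <- [b1 9c d8 40]
D5: mem[0x1b..0x1c] <- [b1 9c]
query mem[0x1d]=0x8b, mem[0x1c]=0x9c, mem[0x0a]=0x0e, mem[0x1e]=0xa6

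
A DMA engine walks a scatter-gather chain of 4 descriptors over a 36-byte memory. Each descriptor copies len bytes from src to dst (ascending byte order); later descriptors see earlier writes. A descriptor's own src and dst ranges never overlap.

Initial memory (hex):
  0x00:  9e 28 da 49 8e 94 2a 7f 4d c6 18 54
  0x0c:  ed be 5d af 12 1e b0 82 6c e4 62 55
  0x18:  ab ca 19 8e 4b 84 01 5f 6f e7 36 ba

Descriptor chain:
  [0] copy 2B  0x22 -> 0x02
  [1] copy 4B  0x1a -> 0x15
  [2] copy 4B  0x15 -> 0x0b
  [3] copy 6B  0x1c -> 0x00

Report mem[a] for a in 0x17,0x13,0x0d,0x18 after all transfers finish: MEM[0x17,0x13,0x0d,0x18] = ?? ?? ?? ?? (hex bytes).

MEM[0x17,0x13,0x0d,0x18] = 4b 82 4b 84

#0 dst[0x02+2] := {0x36,0xba}
#1 dst[0x15+4] := {0x19,0x8e,0x4b,0x84}
#2 dst[0x0b+4] := {0x19,0x8e,0x4b,0x84}
#3 dst[0x00+6] := {0x4b,0x84,0x01,0x5f,0x6f,0xe7}
query mem[0x17]=0x4b, mem[0x13]=0x82, mem[0x0d]=0x4b, mem[0x18]=0x84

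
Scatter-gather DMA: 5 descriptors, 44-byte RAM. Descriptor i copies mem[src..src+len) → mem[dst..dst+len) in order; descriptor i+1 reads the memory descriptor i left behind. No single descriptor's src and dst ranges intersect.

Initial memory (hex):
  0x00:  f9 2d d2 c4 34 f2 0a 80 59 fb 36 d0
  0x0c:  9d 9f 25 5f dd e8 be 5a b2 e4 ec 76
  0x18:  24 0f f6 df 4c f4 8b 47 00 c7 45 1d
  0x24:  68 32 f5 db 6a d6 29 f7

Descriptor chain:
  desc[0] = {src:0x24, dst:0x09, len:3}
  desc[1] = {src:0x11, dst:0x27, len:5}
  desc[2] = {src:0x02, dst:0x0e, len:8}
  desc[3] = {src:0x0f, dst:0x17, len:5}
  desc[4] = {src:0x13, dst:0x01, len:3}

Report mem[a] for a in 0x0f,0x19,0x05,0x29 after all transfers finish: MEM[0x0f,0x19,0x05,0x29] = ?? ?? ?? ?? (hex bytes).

MEM[0x0f,0x19,0x05,0x29] = c4 f2 f2 5a

[0] 0x24->0x09 len=3 : 68 32 f5
[1] 0x11->0x27 len=5 : e8 be 5a b2 e4
[2] 0x02->0x0e len=8 : d2 c4 34 f2 0a 80 59 68
[3] 0x0f->0x17 len=5 : c4 34 f2 0a 80
[4] 0x13->0x01 len=3 : 80 59 68
query mem[0x0f]=0xc4, mem[0x19]=0xf2, mem[0x05]=0xf2, mem[0x29]=0x5a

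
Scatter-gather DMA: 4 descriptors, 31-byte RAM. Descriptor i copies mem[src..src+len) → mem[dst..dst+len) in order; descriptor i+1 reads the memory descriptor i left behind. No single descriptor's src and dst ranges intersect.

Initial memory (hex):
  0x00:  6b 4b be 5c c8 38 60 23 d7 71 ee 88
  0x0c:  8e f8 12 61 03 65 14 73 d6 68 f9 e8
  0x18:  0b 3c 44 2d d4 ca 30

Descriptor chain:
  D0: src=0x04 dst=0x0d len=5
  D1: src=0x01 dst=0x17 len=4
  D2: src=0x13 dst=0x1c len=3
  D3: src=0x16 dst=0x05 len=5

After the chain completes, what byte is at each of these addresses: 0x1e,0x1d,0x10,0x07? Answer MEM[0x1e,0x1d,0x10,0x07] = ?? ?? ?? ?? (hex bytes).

MEM[0x1e,0x1d,0x10,0x07] = 68 d6 23 be

D0: mem[0x0d..0x11] <- [c8 38 60 23 d7]
D1: mem[0x17..0x1a] <- [4b be 5c c8]
D2: mem[0x1c..0x1e] <- [73 d6 68]
D3: mem[0x05..0x09] <- [f9 4b be 5c c8]
query mem[0x1e]=0x68, mem[0x1d]=0xd6, mem[0x10]=0x23, mem[0x07]=0xbe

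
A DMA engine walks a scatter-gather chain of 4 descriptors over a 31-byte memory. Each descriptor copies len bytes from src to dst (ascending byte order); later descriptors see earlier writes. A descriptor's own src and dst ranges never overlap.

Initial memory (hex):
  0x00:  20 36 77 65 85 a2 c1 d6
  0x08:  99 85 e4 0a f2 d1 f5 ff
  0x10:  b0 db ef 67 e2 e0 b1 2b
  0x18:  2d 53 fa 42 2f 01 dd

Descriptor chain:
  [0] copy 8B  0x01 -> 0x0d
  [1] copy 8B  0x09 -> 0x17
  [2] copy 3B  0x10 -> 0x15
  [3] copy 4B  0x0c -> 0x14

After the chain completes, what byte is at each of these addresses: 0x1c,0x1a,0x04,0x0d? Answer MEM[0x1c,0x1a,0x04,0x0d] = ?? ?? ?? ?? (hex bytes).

MEM[0x1c,0x1a,0x04,0x0d] = 77 f2 85 36

[0] 0x01->0x0d len=8 : 36 77 65 85 a2 c1 d6 99
[1] 0x09->0x17 len=8 : 85 e4 0a f2 36 77 65 85
[2] 0x10->0x15 len=3 : 85 a2 c1
[3] 0x0c->0x14 len=4 : f2 36 77 65
query mem[0x1c]=0x77, mem[0x1a]=0xf2, mem[0x04]=0x85, mem[0x0d]=0x36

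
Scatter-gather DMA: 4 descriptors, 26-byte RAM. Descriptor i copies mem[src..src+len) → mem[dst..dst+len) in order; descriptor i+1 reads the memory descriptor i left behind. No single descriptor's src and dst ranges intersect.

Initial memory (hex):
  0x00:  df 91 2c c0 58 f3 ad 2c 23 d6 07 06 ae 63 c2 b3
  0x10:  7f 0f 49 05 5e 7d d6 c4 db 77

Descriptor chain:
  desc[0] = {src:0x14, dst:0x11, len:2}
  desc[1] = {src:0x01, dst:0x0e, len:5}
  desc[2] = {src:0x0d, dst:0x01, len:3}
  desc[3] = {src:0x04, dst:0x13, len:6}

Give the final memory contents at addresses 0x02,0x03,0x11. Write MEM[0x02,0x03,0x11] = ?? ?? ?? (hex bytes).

MEM[0x02,0x03,0x11] = 91 2c 58

#0 dst[0x11+2] := {0x5e,0x7d}
#1 dst[0x0e+5] := {0x91,0x2c,0xc0,0x58,0xf3}
#2 dst[0x01+3] := {0x63,0x91,0x2c}
#3 dst[0x13+6] := {0x58,0xf3,0xad,0x2c,0x23,0xd6}
query mem[0x02]=0x91, mem[0x03]=0x2c, mem[0x11]=0x58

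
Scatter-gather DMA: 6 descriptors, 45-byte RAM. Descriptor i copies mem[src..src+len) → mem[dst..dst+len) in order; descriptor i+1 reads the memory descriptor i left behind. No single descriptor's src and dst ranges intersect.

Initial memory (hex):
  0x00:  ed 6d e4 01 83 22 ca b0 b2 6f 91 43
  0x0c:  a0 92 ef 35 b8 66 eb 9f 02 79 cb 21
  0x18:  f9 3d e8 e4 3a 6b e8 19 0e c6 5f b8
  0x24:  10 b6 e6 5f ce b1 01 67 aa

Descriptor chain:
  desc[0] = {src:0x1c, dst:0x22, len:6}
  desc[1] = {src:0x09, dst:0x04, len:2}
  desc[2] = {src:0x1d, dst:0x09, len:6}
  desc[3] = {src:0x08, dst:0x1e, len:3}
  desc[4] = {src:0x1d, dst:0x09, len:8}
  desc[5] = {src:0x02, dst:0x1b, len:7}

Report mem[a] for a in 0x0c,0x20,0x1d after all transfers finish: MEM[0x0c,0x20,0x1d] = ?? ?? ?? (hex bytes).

MEM[0x0c,0x20,0x1d] = e8 b0 6f

#0 dst[0x22+6] := {0x3a,0x6b,0xe8,0x19,0x0e,0xc6}
#1 dst[0x04+2] := {0x6f,0x91}
#2 dst[0x09+6] := {0x6b,0xe8,0x19,0x0e,0xc6,0x3a}
#3 dst[0x1e+3] := {0xb2,0x6b,0xe8}
#4 dst[0x09+8] := {0x6b,0xb2,0x6b,0xe8,0xc6,0x3a,0x6b,0xe8}
#5 dst[0x1b+7] := {0xe4,0x01,0x6f,0x91,0xca,0xb0,0xb2}
query mem[0x0c]=0xe8, mem[0x20]=0xb0, mem[0x1d]=0x6f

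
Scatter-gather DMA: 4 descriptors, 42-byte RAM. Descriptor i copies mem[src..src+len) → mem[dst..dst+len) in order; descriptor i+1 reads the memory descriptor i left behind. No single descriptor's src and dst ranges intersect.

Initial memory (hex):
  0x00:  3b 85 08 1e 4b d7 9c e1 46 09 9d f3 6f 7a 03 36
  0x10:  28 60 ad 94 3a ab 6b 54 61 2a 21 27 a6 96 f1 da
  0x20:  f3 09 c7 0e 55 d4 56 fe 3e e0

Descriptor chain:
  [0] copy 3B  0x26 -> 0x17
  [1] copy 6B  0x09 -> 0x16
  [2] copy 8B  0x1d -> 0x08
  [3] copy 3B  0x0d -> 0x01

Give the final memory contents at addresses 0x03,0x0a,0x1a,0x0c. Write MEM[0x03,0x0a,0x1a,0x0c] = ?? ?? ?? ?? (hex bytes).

MEM[0x03,0x0a,0x1a,0x0c] = 55 da 7a 09

#0 dst[0x17+3] := {0x56,0xfe,0x3e}
#1 dst[0x16+6] := {0x09,0x9d,0xf3,0x6f,0x7a,0x03}
#2 dst[0x08+8] := {0x96,0xf1,0xda,0xf3,0x09,0xc7,0x0e,0x55}
#3 dst[0x01+3] := {0xc7,0x0e,0x55}
query mem[0x03]=0x55, mem[0x0a]=0xda, mem[0x1a]=0x7a, mem[0x0c]=0x09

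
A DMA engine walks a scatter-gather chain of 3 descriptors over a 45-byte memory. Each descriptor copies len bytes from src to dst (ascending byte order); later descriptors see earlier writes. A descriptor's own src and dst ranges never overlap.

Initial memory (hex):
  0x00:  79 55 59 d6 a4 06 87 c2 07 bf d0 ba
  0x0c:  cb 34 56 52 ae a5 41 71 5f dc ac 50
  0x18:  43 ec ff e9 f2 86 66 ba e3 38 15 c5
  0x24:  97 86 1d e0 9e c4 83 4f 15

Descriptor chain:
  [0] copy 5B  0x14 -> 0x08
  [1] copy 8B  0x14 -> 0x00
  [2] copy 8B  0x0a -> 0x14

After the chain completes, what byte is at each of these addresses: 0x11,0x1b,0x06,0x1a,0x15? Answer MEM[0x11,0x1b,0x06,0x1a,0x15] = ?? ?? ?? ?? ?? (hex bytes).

MEM[0x11,0x1b,0x06,0x1a,0x15] = a5 a5 ff ae 50

[0] 0x14->0x08 len=5 : 5f dc ac 50 43
[1] 0x14->0x00 len=8 : 5f dc ac 50 43 ec ff e9
[2] 0x0a->0x14 len=8 : ac 50 43 34 56 52 ae a5
query mem[0x11]=0xa5, mem[0x1b]=0xa5, mem[0x06]=0xff, mem[0x1a]=0xae, mem[0x15]=0x50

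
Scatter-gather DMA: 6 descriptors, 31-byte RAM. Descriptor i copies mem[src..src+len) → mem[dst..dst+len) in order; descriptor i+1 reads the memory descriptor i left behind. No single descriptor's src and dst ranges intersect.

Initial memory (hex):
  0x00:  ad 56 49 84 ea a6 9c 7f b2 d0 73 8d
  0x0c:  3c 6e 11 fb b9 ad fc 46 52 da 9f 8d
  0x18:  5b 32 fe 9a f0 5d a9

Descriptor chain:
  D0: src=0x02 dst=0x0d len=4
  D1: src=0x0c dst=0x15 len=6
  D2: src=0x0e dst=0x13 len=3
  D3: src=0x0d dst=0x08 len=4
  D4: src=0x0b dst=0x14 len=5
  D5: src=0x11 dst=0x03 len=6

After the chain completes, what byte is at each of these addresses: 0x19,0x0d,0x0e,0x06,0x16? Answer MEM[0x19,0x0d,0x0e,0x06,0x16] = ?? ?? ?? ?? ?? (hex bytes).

D0: mem[0x0d..0x10] <- [49 84 ea a6]
D1: mem[0x15..0x1a] <- [3c 49 84 ea a6 ad]
D2: mem[0x13..0x15] <- [84 ea a6]
D3: mem[0x08..0x0b] <- [49 84 ea a6]
D4: mem[0x14..0x18] <- [a6 3c 49 84 ea]
D5: mem[0x03..0x08] <- [ad fc 84 a6 3c 49]
query mem[0x19]=0xa6, mem[0x0d]=0x49, mem[0x0e]=0x84, mem[0x06]=0xa6, mem[0x16]=0x49

MEM[0x19,0x0d,0x0e,0x06,0x16] = a6 49 84 a6 49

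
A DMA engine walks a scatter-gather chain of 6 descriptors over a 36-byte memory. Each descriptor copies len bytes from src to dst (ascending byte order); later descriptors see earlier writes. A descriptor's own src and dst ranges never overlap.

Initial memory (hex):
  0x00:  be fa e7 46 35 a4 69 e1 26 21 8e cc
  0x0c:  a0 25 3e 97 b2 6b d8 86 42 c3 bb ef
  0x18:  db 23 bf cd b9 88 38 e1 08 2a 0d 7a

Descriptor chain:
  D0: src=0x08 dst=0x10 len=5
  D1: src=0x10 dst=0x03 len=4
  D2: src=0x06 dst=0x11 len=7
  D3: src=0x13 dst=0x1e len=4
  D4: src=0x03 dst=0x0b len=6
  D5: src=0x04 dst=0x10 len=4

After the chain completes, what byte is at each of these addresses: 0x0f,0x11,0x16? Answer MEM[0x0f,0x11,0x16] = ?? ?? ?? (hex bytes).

MEM[0x0f,0x11,0x16] = e1 8e cc

#0 dst[0x10+5] := {0x26,0x21,0x8e,0xcc,0xa0}
#1 dst[0x03+4] := {0x26,0x21,0x8e,0xcc}
#2 dst[0x11+7] := {0xcc,0xe1,0x26,0x21,0x8e,0xcc,0xa0}
#3 dst[0x1e+4] := {0x26,0x21,0x8e,0xcc}
#4 dst[0x0b+6] := {0x26,0x21,0x8e,0xcc,0xe1,0x26}
#5 dst[0x10+4] := {0x21,0x8e,0xcc,0xe1}
query mem[0x0f]=0xe1, mem[0x11]=0x8e, mem[0x16]=0xcc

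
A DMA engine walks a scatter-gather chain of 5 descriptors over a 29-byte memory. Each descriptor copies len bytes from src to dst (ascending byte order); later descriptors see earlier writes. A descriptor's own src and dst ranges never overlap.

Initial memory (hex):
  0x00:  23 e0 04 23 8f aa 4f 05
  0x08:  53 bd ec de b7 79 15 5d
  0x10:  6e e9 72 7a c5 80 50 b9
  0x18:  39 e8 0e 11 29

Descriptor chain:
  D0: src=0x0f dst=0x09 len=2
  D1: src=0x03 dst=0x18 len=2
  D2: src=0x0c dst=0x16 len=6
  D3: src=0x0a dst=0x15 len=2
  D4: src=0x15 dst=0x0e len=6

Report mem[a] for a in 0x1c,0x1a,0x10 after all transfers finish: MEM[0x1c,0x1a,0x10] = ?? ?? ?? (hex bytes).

MEM[0x1c,0x1a,0x10] = 29 6e 79

[0] 0x0f->0x09 len=2 : 5d 6e
[1] 0x03->0x18 len=2 : 23 8f
[2] 0x0c->0x16 len=6 : b7 79 15 5d 6e e9
[3] 0x0a->0x15 len=2 : 6e de
[4] 0x15->0x0e len=6 : 6e de 79 15 5d 6e
query mem[0x1c]=0x29, mem[0x1a]=0x6e, mem[0x10]=0x79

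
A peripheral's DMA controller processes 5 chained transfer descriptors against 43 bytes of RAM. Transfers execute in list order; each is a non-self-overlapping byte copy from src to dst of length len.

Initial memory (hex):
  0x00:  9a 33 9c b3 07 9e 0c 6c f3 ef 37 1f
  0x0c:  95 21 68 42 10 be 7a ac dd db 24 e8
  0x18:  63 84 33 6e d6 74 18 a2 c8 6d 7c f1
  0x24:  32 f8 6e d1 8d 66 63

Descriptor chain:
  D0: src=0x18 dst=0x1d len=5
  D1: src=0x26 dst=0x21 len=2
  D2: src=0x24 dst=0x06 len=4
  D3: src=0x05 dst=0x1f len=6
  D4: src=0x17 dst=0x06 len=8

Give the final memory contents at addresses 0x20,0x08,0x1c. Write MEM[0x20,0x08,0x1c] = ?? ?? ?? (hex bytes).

MEM[0x20,0x08,0x1c] = 32 84 d6

D0: mem[0x1d..0x21] <- [63 84 33 6e d6]
D1: mem[0x21..0x22] <- [6e d1]
D2: mem[0x06..0x09] <- [32 f8 6e d1]
D3: mem[0x1f..0x24] <- [9e 32 f8 6e d1 37]
D4: mem[0x06..0x0d] <- [e8 63 84 33 6e d6 63 84]
query mem[0x20]=0x32, mem[0x08]=0x84, mem[0x1c]=0xd6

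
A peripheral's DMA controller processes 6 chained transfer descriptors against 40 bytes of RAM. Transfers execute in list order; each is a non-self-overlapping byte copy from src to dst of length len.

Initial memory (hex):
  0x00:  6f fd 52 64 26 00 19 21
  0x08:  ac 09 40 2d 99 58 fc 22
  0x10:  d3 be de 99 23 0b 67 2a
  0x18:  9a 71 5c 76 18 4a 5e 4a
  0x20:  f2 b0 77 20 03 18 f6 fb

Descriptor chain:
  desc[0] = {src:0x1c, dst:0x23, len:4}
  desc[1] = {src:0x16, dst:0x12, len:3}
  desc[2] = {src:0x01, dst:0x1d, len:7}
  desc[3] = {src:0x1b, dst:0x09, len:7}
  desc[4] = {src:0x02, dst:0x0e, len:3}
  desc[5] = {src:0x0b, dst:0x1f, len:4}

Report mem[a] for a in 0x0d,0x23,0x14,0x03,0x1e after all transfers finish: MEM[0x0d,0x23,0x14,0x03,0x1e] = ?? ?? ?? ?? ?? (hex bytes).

[0] 0x1c->0x23 len=4 : 18 4a 5e 4a
[1] 0x16->0x12 len=3 : 67 2a 9a
[2] 0x01->0x1d len=7 : fd 52 64 26 00 19 21
[3] 0x1b->0x09 len=7 : 76 18 fd 52 64 26 00
[4] 0x02->0x0e len=3 : 52 64 26
[5] 0x0b->0x1f len=4 : fd 52 64 52
query mem[0x0d]=0x64, mem[0x23]=0x21, mem[0x14]=0x9a, mem[0x03]=0x64, mem[0x1e]=0x52

MEM[0x0d,0x23,0x14,0x03,0x1e] = 64 21 9a 64 52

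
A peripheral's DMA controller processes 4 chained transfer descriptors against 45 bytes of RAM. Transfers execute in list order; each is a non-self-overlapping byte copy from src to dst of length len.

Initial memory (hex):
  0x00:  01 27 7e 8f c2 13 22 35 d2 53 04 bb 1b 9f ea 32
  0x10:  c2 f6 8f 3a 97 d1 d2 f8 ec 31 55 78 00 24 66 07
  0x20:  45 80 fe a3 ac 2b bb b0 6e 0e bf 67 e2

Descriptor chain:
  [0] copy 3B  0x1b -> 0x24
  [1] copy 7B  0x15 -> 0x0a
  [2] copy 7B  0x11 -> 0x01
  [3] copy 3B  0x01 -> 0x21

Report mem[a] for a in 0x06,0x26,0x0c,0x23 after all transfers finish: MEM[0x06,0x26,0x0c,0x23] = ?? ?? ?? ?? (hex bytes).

D0: mem[0x24..0x26] <- [78 00 24]
D1: mem[0x0a..0x10] <- [d1 d2 f8 ec 31 55 78]
D2: mem[0x01..0x07] <- [f6 8f 3a 97 d1 d2 f8]
D3: mem[0x21..0x23] <- [f6 8f 3a]
query mem[0x06]=0xd2, mem[0x26]=0x24, mem[0x0c]=0xf8, mem[0x23]=0x3a

MEM[0x06,0x26,0x0c,0x23] = d2 24 f8 3a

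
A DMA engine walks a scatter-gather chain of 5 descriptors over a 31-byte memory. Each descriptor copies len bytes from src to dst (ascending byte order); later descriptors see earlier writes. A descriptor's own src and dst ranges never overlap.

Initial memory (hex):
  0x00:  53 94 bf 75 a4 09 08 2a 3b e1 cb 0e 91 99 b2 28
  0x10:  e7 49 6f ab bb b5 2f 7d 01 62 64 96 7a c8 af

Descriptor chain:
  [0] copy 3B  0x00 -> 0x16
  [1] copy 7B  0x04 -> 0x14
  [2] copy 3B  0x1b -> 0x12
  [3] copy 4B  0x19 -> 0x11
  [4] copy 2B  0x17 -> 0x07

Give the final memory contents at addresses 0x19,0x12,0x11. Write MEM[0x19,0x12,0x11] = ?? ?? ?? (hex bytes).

MEM[0x19,0x12,0x11] = e1 cb e1

D0: mem[0x16..0x18] <- [53 94 bf]
D1: mem[0x14..0x1a] <- [a4 09 08 2a 3b e1 cb]
D2: mem[0x12..0x14] <- [96 7a c8]
D3: mem[0x11..0x14] <- [e1 cb 96 7a]
D4: mem[0x07..0x08] <- [2a 3b]
query mem[0x19]=0xe1, mem[0x12]=0xcb, mem[0x11]=0xe1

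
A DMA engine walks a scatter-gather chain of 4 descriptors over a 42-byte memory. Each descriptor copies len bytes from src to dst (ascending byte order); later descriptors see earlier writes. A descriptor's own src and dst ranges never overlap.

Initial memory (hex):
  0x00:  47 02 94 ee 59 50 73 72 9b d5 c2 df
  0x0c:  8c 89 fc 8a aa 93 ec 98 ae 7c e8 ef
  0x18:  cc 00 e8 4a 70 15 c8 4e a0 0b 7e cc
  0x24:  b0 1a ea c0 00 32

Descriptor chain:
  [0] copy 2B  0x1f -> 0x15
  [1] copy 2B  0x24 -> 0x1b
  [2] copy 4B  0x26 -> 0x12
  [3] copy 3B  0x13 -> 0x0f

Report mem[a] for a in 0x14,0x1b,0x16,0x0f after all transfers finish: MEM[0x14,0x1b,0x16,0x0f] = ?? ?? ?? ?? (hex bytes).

#0 dst[0x15+2] := {0x4e,0xa0}
#1 dst[0x1b+2] := {0xb0,0x1a}
#2 dst[0x12+4] := {0xea,0xc0,0x00,0x32}
#3 dst[0x0f+3] := {0xc0,0x00,0x32}
query mem[0x14]=0x00, mem[0x1b]=0xb0, mem[0x16]=0xa0, mem[0x0f]=0xc0

MEM[0x14,0x1b,0x16,0x0f] = 00 b0 a0 c0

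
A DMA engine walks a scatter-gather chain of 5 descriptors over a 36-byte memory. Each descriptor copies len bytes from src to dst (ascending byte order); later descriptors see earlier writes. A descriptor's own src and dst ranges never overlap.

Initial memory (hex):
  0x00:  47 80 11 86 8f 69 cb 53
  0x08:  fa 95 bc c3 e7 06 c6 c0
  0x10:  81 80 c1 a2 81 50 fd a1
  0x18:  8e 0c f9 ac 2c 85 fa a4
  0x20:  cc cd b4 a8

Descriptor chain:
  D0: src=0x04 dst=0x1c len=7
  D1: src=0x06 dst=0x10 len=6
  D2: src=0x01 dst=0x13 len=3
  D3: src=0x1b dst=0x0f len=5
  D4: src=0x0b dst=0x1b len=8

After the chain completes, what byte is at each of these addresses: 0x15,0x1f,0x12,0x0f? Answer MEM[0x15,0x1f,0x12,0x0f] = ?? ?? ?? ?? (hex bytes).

MEM[0x15,0x1f,0x12,0x0f] = 86 ac cb ac

[0] 0x04->0x1c len=7 : 8f 69 cb 53 fa 95 bc
[1] 0x06->0x10 len=6 : cb 53 fa 95 bc c3
[2] 0x01->0x13 len=3 : 80 11 86
[3] 0x1b->0x0f len=5 : ac 8f 69 cb 53
[4] 0x0b->0x1b len=8 : c3 e7 06 c6 ac 8f 69 cb
query mem[0x15]=0x86, mem[0x1f]=0xac, mem[0x12]=0xcb, mem[0x0f]=0xac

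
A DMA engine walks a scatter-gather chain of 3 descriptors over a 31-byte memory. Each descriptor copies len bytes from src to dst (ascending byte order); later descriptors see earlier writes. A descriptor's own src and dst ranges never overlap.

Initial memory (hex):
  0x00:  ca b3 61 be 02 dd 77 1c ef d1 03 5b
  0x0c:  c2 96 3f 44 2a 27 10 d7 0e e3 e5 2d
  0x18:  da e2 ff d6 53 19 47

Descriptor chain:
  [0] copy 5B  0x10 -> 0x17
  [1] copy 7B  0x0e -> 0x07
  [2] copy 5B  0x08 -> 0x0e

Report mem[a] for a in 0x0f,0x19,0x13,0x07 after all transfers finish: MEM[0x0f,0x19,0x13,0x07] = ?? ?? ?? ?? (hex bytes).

MEM[0x0f,0x19,0x13,0x07] = 2a 10 d7 3f

D0: mem[0x17..0x1b] <- [2a 27 10 d7 0e]
D1: mem[0x07..0x0d] <- [3f 44 2a 27 10 d7 0e]
D2: mem[0x0e..0x12] <- [44 2a 27 10 d7]
query mem[0x0f]=0x2a, mem[0x19]=0x10, mem[0x13]=0xd7, mem[0x07]=0x3f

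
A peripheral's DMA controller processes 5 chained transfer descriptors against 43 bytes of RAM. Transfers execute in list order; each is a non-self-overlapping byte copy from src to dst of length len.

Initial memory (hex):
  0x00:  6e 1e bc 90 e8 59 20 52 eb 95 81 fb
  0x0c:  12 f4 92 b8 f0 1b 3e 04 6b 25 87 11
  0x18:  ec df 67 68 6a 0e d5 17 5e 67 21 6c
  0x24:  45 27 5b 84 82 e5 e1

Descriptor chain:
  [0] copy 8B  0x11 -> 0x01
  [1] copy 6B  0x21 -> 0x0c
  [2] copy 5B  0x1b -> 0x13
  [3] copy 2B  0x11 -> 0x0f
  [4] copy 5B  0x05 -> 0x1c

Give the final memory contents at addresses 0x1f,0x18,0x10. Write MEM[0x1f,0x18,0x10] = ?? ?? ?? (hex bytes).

MEM[0x1f,0x18,0x10] = ec ec 3e

  after D0: wrote 8B at 0x01 = 1b3e046b258711ec
  after D1: wrote 6B at 0x0c = 67216c45275b
  after D2: wrote 5B at 0x13 = 686a0ed517
  after D3: wrote 2B at 0x0f = 5b3e
  after D4: wrote 5B at 0x1c = 258711ec95
query mem[0x1f]=0xec, mem[0x18]=0xec, mem[0x10]=0x3e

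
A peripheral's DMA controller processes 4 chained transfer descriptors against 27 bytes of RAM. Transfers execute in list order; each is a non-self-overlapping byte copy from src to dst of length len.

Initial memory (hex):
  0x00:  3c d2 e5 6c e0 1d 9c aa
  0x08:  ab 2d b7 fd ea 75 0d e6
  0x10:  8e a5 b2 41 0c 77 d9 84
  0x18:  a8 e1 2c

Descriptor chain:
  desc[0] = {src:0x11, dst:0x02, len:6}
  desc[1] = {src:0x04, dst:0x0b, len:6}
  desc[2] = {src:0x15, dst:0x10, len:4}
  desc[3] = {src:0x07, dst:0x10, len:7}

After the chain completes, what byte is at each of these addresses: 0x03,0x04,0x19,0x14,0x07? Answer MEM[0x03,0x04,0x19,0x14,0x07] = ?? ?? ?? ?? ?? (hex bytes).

#0 dst[0x02+6] := {0xa5,0xb2,0x41,0x0c,0x77,0xd9}
#1 dst[0x0b+6] := {0x41,0x0c,0x77,0xd9,0xab,0x2d}
#2 dst[0x10+4] := {0x77,0xd9,0x84,0xa8}
#3 dst[0x10+7] := {0xd9,0xab,0x2d,0xb7,0x41,0x0c,0x77}
query mem[0x03]=0xb2, mem[0x04]=0x41, mem[0x19]=0xe1, mem[0x14]=0x41, mem[0x07]=0xd9

MEM[0x03,0x04,0x19,0x14,0x07] = b2 41 e1 41 d9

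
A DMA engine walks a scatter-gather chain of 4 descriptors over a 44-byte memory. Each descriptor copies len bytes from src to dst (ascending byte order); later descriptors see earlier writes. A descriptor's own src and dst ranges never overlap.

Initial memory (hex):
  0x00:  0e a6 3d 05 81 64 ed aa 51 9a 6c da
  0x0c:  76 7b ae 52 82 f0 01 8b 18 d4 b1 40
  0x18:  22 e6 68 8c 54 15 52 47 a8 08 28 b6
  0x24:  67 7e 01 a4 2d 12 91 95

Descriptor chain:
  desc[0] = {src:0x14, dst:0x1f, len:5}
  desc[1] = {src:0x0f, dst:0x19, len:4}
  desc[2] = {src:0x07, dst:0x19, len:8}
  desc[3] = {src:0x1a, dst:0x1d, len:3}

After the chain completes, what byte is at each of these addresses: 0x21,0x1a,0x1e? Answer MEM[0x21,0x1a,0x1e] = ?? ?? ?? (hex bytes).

MEM[0x21,0x1a,0x1e] = b1 51 9a

  after D0: wrote 5B at 0x1f = 18d4b14022
  after D1: wrote 4B at 0x19 = 5282f001
  after D2: wrote 8B at 0x19 = aa519a6cda767bae
  after D3: wrote 3B at 0x1d = 519a6c
query mem[0x21]=0xb1, mem[0x1a]=0x51, mem[0x1e]=0x9a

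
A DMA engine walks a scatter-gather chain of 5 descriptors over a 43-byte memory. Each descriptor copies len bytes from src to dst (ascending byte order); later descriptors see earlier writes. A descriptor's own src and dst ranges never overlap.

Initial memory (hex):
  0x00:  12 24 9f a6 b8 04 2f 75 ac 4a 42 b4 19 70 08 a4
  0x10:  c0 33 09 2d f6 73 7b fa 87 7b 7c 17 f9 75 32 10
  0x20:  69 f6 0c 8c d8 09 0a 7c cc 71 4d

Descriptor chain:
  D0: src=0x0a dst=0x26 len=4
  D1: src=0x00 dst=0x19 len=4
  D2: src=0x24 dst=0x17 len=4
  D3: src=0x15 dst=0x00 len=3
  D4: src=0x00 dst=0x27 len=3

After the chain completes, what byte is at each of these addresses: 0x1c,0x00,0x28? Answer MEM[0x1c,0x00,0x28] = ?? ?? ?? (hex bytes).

MEM[0x1c,0x00,0x28] = a6 73 7b

D0: mem[0x26..0x29] <- [42 b4 19 70]
D1: mem[0x19..0x1c] <- [12 24 9f a6]
D2: mem[0x17..0x1a] <- [d8 09 42 b4]
D3: mem[0x00..0x02] <- [73 7b d8]
D4: mem[0x27..0x29] <- [73 7b d8]
query mem[0x1c]=0xa6, mem[0x00]=0x73, mem[0x28]=0x7b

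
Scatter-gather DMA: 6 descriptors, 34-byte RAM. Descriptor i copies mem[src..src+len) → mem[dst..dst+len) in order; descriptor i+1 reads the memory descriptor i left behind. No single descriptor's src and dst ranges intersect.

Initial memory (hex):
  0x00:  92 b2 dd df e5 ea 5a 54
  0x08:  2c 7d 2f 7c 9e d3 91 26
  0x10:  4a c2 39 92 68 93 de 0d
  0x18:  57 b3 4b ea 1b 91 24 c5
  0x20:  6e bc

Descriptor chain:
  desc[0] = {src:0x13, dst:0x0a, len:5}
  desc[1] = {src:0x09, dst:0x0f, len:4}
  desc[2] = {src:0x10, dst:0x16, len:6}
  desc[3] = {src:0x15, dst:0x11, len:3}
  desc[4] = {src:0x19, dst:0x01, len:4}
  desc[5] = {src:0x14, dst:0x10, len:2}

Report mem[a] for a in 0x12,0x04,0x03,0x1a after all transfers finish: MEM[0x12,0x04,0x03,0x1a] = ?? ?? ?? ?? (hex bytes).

[0] 0x13->0x0a len=5 : 92 68 93 de 0d
[1] 0x09->0x0f len=4 : 7d 92 68 93
[2] 0x10->0x16 len=6 : 92 68 93 92 68 93
[3] 0x15->0x11 len=3 : 93 92 68
[4] 0x19->0x01 len=4 : 92 68 93 1b
[5] 0x14->0x10 len=2 : 68 93
query mem[0x12]=0x92, mem[0x04]=0x1b, mem[0x03]=0x93, mem[0x1a]=0x68

MEM[0x12,0x04,0x03,0x1a] = 92 1b 93 68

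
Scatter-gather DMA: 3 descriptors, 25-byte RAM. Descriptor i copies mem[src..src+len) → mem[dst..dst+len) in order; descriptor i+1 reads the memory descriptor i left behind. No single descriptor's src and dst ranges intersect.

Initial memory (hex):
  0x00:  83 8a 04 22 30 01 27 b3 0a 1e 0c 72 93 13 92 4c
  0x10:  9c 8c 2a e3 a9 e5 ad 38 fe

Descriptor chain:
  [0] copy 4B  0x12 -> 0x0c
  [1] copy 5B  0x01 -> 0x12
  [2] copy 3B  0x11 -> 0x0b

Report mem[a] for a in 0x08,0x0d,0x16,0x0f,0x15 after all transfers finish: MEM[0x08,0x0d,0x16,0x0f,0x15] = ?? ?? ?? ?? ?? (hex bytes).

[0] 0x12->0x0c len=4 : 2a e3 a9 e5
[1] 0x01->0x12 len=5 : 8a 04 22 30 01
[2] 0x11->0x0b len=3 : 8c 8a 04
query mem[0x08]=0x0a, mem[0x0d]=0x04, mem[0x16]=0x01, mem[0x0f]=0xe5, mem[0x15]=0x30

MEM[0x08,0x0d,0x16,0x0f,0x15] = 0a 04 01 e5 30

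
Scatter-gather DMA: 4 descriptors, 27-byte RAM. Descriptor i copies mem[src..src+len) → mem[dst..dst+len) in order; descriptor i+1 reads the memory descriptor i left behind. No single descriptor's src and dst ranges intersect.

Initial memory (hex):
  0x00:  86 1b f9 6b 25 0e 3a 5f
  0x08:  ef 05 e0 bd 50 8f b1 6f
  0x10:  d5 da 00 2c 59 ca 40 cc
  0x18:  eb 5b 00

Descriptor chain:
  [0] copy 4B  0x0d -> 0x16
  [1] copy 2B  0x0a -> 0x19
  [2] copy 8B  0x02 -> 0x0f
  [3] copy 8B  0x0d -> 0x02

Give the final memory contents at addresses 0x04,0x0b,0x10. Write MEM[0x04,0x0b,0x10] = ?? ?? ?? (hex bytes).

#0 dst[0x16+4] := {0x8f,0xb1,0x6f,0xd5}
#1 dst[0x19+2] := {0xe0,0xbd}
#2 dst[0x0f+8] := {0xf9,0x6b,0x25,0x0e,0x3a,0x5f,0xef,0x05}
#3 dst[0x02+8] := {0x8f,0xb1,0xf9,0x6b,0x25,0x0e,0x3a,0x5f}
query mem[0x04]=0xf9, mem[0x0b]=0xbd, mem[0x10]=0x6b

MEM[0x04,0x0b,0x10] = f9 bd 6b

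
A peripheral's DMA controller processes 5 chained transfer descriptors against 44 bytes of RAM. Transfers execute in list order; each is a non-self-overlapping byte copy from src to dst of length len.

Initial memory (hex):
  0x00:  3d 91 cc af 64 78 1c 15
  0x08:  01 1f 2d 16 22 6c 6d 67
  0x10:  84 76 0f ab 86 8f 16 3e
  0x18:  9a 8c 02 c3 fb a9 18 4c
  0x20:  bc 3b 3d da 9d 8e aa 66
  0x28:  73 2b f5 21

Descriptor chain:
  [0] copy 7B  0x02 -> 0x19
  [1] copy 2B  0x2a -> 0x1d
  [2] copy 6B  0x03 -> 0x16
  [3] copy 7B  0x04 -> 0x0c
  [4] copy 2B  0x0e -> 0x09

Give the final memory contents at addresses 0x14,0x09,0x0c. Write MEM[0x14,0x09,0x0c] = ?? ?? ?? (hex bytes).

[0] 0x02->0x19 len=7 : cc af 64 78 1c 15 01
[1] 0x2a->0x1d len=2 : f5 21
[2] 0x03->0x16 len=6 : af 64 78 1c 15 01
[3] 0x04->0x0c len=7 : 64 78 1c 15 01 1f 2d
[4] 0x0e->0x09 len=2 : 1c 15
query mem[0x14]=0x86, mem[0x09]=0x1c, mem[0x0c]=0x64

MEM[0x14,0x09,0x0c] = 86 1c 64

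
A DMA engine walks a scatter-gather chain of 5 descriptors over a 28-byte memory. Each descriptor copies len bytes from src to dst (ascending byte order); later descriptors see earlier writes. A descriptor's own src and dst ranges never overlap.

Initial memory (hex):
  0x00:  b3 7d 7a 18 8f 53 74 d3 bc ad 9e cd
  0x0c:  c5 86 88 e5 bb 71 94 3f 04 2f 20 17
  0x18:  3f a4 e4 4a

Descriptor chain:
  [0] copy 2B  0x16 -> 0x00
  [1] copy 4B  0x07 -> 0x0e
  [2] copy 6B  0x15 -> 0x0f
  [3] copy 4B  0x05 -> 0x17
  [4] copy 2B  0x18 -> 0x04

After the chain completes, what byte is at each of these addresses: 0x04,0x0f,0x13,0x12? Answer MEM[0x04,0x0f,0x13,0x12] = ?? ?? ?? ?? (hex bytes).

MEM[0x04,0x0f,0x13,0x12] = 74 2f a4 3f

#0 dst[0x00+2] := {0x20,0x17}
#1 dst[0x0e+4] := {0xd3,0xbc,0xad,0x9e}
#2 dst[0x0f+6] := {0x2f,0x20,0x17,0x3f,0xa4,0xe4}
#3 dst[0x17+4] := {0x53,0x74,0xd3,0xbc}
#4 dst[0x04+2] := {0x74,0xd3}
query mem[0x04]=0x74, mem[0x0f]=0x2f, mem[0x13]=0xa4, mem[0x12]=0x3f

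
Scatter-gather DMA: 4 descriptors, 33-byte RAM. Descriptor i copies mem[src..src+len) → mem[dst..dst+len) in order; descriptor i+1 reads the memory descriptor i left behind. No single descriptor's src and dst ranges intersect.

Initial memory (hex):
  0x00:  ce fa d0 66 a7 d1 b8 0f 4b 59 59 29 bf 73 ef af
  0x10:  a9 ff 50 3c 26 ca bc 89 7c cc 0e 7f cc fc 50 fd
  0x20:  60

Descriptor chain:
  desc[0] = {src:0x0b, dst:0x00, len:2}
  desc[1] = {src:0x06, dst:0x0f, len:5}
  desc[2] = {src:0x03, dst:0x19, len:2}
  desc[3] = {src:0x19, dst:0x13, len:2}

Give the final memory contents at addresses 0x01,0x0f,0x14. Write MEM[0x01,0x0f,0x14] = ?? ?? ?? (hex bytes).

#0 dst[0x00+2] := {0x29,0xbf}
#1 dst[0x0f+5] := {0xb8,0x0f,0x4b,0x59,0x59}
#2 dst[0x19+2] := {0x66,0xa7}
#3 dst[0x13+2] := {0x66,0xa7}
query mem[0x01]=0xbf, mem[0x0f]=0xb8, mem[0x14]=0xa7

MEM[0x01,0x0f,0x14] = bf b8 a7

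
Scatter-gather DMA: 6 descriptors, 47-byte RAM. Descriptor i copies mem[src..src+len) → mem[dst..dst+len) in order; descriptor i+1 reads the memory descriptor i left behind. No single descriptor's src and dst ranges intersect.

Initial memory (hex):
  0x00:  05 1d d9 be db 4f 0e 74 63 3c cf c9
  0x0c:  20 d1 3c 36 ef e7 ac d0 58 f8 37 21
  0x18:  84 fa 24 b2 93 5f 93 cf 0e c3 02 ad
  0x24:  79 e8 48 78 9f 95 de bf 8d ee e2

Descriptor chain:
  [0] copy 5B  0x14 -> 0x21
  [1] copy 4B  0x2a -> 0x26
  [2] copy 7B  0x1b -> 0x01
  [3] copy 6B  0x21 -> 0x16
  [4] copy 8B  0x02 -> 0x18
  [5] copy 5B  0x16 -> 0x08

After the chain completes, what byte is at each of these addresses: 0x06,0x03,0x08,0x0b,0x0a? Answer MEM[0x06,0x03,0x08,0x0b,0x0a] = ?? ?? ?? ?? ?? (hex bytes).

MEM[0x06,0x03,0x08,0x0b,0x0a] = 0e 5f 58 5f 93

D0: mem[0x21..0x25] <- [58 f8 37 21 84]
D1: mem[0x26..0x29] <- [de bf 8d ee]
D2: mem[0x01..0x07] <- [b2 93 5f 93 cf 0e 58]
D3: mem[0x16..0x1b] <- [58 f8 37 21 84 de]
D4: mem[0x18..0x1f] <- [93 5f 93 cf 0e 58 63 3c]
D5: mem[0x08..0x0c] <- [58 f8 93 5f 93]
query mem[0x06]=0x0e, mem[0x03]=0x5f, mem[0x08]=0x58, mem[0x0b]=0x5f, mem[0x0a]=0x93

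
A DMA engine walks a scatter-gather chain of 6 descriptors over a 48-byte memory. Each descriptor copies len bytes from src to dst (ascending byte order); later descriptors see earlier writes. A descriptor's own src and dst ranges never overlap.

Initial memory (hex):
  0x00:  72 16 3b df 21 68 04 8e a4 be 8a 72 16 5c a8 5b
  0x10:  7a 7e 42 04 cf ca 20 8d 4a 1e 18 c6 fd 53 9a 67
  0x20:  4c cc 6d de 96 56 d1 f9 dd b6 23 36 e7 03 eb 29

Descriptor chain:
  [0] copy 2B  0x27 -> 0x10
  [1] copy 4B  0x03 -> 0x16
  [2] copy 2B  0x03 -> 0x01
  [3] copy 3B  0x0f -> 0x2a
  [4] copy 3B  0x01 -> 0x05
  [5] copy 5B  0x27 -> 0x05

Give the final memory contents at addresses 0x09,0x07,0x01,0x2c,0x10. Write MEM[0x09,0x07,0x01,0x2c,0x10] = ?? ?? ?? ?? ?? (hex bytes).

#0 dst[0x10+2] := {0xf9,0xdd}
#1 dst[0x16+4] := {0xdf,0x21,0x68,0x04}
#2 dst[0x01+2] := {0xdf,0x21}
#3 dst[0x2a+3] := {0x5b,0xf9,0xdd}
#4 dst[0x05+3] := {0xdf,0x21,0xdf}
#5 dst[0x05+5] := {0xf9,0xdd,0xb6,0x5b,0xf9}
query mem[0x09]=0xf9, mem[0x07]=0xb6, mem[0x01]=0xdf, mem[0x2c]=0xdd, mem[0x10]=0xf9

MEM[0x09,0x07,0x01,0x2c,0x10] = f9 b6 df dd f9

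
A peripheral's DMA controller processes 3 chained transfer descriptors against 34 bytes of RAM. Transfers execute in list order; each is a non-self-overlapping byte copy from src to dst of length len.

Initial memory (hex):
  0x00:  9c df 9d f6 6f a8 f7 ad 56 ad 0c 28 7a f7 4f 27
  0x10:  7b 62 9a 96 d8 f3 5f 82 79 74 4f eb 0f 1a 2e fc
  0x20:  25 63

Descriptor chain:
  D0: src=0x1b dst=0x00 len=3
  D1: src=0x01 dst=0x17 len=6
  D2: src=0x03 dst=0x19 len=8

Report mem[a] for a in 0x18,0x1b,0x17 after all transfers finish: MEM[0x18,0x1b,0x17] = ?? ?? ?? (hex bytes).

MEM[0x18,0x1b,0x17] = 1a a8 0f

D0: mem[0x00..0x02] <- [eb 0f 1a]
D1: mem[0x17..0x1c] <- [0f 1a f6 6f a8 f7]
D2: mem[0x19..0x20] <- [f6 6f a8 f7 ad 56 ad 0c]
query mem[0x18]=0x1a, mem[0x1b]=0xa8, mem[0x17]=0x0f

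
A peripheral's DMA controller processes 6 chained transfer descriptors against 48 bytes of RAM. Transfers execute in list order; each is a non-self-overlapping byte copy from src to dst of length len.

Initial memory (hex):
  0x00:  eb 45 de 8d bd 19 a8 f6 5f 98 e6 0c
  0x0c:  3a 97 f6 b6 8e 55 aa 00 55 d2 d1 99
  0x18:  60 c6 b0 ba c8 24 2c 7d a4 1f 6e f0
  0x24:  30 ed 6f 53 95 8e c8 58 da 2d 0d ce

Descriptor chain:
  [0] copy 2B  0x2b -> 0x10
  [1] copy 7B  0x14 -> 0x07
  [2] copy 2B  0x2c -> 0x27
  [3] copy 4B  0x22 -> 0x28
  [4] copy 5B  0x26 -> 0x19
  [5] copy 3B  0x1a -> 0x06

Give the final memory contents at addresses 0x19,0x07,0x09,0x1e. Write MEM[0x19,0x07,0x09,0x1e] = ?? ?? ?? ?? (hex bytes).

MEM[0x19,0x07,0x09,0x1e] = 6f 6e d1 2c

#0 dst[0x10+2] := {0x58,0xda}
#1 dst[0x07+7] := {0x55,0xd2,0xd1,0x99,0x60,0xc6,0xb0}
#2 dst[0x27+2] := {0xda,0x2d}
#3 dst[0x28+4] := {0x6e,0xf0,0x30,0xed}
#4 dst[0x19+5] := {0x6f,0xda,0x6e,0xf0,0x30}
#5 dst[0x06+3] := {0xda,0x6e,0xf0}
query mem[0x19]=0x6f, mem[0x07]=0x6e, mem[0x09]=0xd1, mem[0x1e]=0x2c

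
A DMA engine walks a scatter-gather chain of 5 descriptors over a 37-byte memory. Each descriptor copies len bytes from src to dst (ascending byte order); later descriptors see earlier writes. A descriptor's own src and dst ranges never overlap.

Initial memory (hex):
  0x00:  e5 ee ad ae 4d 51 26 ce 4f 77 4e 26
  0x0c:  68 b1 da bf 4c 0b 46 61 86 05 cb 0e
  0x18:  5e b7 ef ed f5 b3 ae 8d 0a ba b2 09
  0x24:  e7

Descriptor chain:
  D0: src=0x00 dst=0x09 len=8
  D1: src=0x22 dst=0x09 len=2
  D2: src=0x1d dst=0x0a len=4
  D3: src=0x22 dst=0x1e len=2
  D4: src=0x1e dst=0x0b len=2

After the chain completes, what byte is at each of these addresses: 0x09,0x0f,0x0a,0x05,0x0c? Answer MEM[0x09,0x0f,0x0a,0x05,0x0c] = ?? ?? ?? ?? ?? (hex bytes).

MEM[0x09,0x0f,0x0a,0x05,0x0c] = b2 26 b3 51 09

[0] 0x00->0x09 len=8 : e5 ee ad ae 4d 51 26 ce
[1] 0x22->0x09 len=2 : b2 09
[2] 0x1d->0x0a len=4 : b3 ae 8d 0a
[3] 0x22->0x1e len=2 : b2 09
[4] 0x1e->0x0b len=2 : b2 09
query mem[0x09]=0xb2, mem[0x0f]=0x26, mem[0x0a]=0xb3, mem[0x05]=0x51, mem[0x0c]=0x09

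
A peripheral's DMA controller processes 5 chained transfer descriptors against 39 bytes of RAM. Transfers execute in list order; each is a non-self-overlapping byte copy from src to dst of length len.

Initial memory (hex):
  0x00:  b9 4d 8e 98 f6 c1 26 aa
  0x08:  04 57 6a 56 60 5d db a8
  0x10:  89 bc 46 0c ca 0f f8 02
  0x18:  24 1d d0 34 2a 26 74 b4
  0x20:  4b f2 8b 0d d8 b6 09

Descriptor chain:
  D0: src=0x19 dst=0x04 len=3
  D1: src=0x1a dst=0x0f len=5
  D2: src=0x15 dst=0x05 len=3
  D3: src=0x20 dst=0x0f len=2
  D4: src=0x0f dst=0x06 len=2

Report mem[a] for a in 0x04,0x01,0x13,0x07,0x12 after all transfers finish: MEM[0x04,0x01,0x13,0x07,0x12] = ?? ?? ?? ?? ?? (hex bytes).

#0 dst[0x04+3] := {0x1d,0xd0,0x34}
#1 dst[0x0f+5] := {0xd0,0x34,0x2a,0x26,0x74}
#2 dst[0x05+3] := {0x0f,0xf8,0x02}
#3 dst[0x0f+2] := {0x4b,0xf2}
#4 dst[0x06+2] := {0x4b,0xf2}
query mem[0x04]=0x1d, mem[0x01]=0x4d, mem[0x13]=0x74, mem[0x07]=0xf2, mem[0x12]=0x26

MEM[0x04,0x01,0x13,0x07,0x12] = 1d 4d 74 f2 26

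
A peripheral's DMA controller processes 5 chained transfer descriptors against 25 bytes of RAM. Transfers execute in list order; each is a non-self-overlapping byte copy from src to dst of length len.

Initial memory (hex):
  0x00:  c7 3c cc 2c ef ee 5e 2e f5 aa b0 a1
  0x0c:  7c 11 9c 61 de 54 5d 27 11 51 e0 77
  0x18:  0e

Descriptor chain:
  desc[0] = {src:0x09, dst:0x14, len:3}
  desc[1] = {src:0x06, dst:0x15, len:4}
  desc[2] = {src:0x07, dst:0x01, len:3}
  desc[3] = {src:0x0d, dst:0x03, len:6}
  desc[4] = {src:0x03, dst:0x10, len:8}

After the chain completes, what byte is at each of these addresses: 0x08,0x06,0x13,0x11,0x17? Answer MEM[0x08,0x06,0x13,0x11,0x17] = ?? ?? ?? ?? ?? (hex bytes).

MEM[0x08,0x06,0x13,0x11,0x17] = 5d de de 9c b0

[0] 0x09->0x14 len=3 : aa b0 a1
[1] 0x06->0x15 len=4 : 5e 2e f5 aa
[2] 0x07->0x01 len=3 : 2e f5 aa
[3] 0x0d->0x03 len=6 : 11 9c 61 de 54 5d
[4] 0x03->0x10 len=8 : 11 9c 61 de 54 5d aa b0
query mem[0x08]=0x5d, mem[0x06]=0xde, mem[0x13]=0xde, mem[0x11]=0x9c, mem[0x17]=0xb0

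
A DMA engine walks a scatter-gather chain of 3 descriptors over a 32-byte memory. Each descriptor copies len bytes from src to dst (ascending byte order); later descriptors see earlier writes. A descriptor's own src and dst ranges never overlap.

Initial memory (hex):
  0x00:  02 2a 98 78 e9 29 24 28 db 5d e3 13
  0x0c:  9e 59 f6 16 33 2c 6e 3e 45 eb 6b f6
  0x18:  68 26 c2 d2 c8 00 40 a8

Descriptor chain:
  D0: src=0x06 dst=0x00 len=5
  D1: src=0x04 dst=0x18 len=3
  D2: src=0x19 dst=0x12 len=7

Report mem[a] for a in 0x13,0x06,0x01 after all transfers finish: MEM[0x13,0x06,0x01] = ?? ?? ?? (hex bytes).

MEM[0x13,0x06,0x01] = 24 24 28

D0: mem[0x00..0x04] <- [24 28 db 5d e3]
D1: mem[0x18..0x1a] <- [e3 29 24]
D2: mem[0x12..0x18] <- [29 24 d2 c8 00 40 a8]
query mem[0x13]=0x24, mem[0x06]=0x24, mem[0x01]=0x28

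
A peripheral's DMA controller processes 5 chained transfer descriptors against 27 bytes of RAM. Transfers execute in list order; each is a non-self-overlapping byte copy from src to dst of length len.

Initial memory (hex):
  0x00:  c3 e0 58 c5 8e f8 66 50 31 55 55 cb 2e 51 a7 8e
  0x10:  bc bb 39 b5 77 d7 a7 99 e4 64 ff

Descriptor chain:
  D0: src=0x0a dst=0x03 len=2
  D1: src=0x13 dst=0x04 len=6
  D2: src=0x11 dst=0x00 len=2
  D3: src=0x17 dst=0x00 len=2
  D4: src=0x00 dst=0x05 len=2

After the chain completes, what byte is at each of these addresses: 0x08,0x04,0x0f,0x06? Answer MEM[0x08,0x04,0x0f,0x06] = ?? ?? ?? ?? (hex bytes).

[0] 0x0a->0x03 len=2 : 55 cb
[1] 0x13->0x04 len=6 : b5 77 d7 a7 99 e4
[2] 0x11->0x00 len=2 : bb 39
[3] 0x17->0x00 len=2 : 99 e4
[4] 0x00->0x05 len=2 : 99 e4
query mem[0x08]=0x99, mem[0x04]=0xb5, mem[0x0f]=0x8e, mem[0x06]=0xe4

MEM[0x08,0x04,0x0f,0x06] = 99 b5 8e e4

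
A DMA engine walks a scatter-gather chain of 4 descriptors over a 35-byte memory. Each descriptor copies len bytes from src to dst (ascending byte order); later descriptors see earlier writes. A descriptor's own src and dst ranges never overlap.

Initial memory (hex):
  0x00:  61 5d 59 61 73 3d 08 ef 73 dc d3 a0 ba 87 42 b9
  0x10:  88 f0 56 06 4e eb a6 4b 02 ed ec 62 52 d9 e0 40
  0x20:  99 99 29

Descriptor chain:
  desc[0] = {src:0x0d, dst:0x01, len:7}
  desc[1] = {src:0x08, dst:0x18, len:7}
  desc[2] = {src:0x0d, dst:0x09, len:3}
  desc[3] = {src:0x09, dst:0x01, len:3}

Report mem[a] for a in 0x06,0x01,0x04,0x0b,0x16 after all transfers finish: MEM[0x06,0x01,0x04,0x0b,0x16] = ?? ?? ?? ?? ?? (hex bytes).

MEM[0x06,0x01,0x04,0x0b,0x16] = 56 87 88 b9 a6

[0] 0x0d->0x01 len=7 : 87 42 b9 88 f0 56 06
[1] 0x08->0x18 len=7 : 73 dc d3 a0 ba 87 42
[2] 0x0d->0x09 len=3 : 87 42 b9
[3] 0x09->0x01 len=3 : 87 42 b9
query mem[0x06]=0x56, mem[0x01]=0x87, mem[0x04]=0x88, mem[0x0b]=0xb9, mem[0x16]=0xa6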